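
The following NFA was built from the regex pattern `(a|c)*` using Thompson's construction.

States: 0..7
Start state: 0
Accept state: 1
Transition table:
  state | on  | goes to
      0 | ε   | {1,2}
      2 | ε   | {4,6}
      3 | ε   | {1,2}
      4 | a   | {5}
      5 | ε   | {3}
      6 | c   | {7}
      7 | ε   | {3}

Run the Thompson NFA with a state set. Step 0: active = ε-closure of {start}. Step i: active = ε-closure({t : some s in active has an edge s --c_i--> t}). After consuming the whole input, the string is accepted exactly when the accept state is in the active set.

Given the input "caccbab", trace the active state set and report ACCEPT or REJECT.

S₀ = ε-closure({0}) = {0,1,2,4,6}
'c' @ 1: {1,2,3,4,6,7}  [accepting]
'a' @ 2: {1,2,3,4,5,6}  [accepting]
'c' @ 3: {1,2,3,4,6,7}  [accepting]
'c' @ 4: {1,2,3,4,6,7}  [accepting]
'b' @ 5: {}  — dead — no transitions
rest 'ab' ignored (set empty)
final: {}; accept 1 not in set

Answer: REJECT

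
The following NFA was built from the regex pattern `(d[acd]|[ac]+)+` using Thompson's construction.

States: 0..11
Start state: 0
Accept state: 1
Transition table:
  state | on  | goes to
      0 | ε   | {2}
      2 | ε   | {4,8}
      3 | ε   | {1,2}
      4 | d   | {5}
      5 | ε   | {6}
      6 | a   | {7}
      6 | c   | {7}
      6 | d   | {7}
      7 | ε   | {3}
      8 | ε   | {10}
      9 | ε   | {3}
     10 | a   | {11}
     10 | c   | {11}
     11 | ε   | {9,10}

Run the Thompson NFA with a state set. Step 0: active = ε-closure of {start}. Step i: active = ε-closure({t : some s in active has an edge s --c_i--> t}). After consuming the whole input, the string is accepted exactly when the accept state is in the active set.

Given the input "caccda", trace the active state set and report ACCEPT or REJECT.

Answer: ACCEPT

Derivation:
S₀ = ε-closure({0}) = {0,2,4,8,10}
'c' @ 1: {1,2,3,4,8,9,10,11}  [accepting]
'a' @ 2: {1,2,3,4,8,9,10,11}  [accepting]
'c' @ 3: {1,2,3,4,8,9,10,11}  [accepting]
'c' @ 4: {1,2,3,4,8,9,10,11}  [accepting]
'd' @ 5: {5,6}
'a' @ 6: {1,2,3,4,7,8,10}  [accepting]
end set {1,2,3,4,7,8,10} — state 1 in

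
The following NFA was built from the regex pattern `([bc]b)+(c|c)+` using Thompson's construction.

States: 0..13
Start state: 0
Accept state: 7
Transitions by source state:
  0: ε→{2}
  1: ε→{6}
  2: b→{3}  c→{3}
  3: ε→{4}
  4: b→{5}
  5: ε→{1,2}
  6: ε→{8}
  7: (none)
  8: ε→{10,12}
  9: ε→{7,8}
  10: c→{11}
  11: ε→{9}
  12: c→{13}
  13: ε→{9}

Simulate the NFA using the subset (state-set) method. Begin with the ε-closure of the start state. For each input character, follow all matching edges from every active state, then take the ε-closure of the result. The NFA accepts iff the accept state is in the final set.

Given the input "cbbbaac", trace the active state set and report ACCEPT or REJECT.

start: ε-closure({0}) = {0,2}
'c' @ 1: {3,4}
'b' @ 2: {1,2,5,6,8,10,12}
'b' @ 3: {3,4}
'b' @ 4: {1,2,5,6,8,10,12}
'a' @ 5: {}  — state set empty
rest 'ac' ignored (set empty)
end set {} — state 7 not in

Answer: REJECT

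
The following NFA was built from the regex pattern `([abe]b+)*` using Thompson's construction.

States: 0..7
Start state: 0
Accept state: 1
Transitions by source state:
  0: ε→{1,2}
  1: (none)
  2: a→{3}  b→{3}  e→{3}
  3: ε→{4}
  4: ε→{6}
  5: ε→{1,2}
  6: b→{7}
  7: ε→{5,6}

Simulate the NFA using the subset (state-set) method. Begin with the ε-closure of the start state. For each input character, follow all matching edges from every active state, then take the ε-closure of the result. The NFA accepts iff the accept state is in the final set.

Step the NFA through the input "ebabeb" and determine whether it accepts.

initial (ε-close {0}): {0,1,2}
'e' @ 1: {3,4,6}
'b' @ 2: {1,2,5,6,7}  [accepting]
'a' @ 3: {3,4,6}
'b' @ 4: {1,2,5,6,7}  [accepting]
'e' @ 5: {3,4,6}
'b' @ 6: {1,2,5,6,7}  [accepting]
final: {1,2,5,6,7}; accept 1 in set

Answer: ACCEPT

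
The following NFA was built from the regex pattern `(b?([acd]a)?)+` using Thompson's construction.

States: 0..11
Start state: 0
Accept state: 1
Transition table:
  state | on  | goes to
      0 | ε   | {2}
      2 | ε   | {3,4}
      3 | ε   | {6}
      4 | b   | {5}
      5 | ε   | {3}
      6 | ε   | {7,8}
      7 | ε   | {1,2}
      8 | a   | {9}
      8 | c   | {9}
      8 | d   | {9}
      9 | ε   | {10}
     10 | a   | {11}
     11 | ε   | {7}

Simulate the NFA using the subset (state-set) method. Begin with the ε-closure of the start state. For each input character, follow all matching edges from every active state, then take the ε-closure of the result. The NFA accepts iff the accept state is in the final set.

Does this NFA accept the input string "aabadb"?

start: ε-closure({0}) = {0,1,2,3,4,6,7,8}
'a' @ 1: {9,10}
'a' @ 2: {1,2,3,4,6,7,8,11}  (accept∈set)
'b' @ 3: {1,2,3,4,5,6,7,8}  (accept∈set)
'a' @ 4: {9,10}
'd' @ 5: {}  — state set empty
rest 'b' ignored (set empty)
after full input: {}  (accept=1 not in)

Answer: REJECT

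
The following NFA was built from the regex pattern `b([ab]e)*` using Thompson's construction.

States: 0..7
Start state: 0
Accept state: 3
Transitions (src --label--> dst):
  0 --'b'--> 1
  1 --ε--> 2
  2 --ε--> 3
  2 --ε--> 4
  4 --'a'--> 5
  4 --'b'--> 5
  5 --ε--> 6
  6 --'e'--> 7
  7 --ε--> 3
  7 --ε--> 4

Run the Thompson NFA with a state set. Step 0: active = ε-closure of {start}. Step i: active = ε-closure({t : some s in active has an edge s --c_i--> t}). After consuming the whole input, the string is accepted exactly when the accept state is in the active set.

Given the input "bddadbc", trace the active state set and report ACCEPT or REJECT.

start: ε-closure({0}) = {0}
'b' @ 1: {1,2,3,4}  [accepting]
'd' @ 2: {}  — dead — no transitions
rest 'dadbc' ignored (set empty)
final: {}; accept 3 not in set

Answer: REJECT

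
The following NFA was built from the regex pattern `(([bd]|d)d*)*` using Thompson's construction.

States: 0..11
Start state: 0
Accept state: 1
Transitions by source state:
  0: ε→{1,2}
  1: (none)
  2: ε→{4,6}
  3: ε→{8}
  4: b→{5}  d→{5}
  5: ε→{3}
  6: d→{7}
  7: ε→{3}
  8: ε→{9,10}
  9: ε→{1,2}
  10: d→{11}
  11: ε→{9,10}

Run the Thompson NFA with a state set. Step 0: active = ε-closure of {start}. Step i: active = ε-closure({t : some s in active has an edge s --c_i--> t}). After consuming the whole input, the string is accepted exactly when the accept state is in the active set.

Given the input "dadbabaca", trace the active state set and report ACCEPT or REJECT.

Answer: REJECT

Derivation:
initial (ε-close {0}): {0,1,2,4,6}
'd' @ 1: {1,2,3,4,5,6,7,8,9,10}  (accept∈set)
'a' @ 2: {}  — dead — no transitions
rest 'dbabaca' ignored (set empty)
after full input: {}  (accept=1 not in)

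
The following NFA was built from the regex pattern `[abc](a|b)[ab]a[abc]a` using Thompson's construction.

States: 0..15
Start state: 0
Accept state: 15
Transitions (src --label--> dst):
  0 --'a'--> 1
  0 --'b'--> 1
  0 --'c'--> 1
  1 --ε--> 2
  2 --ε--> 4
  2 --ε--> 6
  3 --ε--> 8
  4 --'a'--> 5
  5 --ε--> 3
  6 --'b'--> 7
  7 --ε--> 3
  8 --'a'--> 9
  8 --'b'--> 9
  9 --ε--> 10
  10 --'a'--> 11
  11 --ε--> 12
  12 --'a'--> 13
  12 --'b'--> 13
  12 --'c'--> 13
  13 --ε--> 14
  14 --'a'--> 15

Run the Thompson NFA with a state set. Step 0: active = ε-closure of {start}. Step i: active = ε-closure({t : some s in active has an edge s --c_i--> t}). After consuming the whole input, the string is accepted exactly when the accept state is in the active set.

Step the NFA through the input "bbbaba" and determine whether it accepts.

initial (ε-close {0}): {0}
'b' @ 1: {1,2,4,6}
'b' @ 2: {3,7,8}
'b' @ 3: {9,10}
'a' @ 4: {11,12}
'b' @ 5: {13,14}
'a' @ 6: {15}  [accepting]
final: {15}; accept 15 in set

Answer: ACCEPT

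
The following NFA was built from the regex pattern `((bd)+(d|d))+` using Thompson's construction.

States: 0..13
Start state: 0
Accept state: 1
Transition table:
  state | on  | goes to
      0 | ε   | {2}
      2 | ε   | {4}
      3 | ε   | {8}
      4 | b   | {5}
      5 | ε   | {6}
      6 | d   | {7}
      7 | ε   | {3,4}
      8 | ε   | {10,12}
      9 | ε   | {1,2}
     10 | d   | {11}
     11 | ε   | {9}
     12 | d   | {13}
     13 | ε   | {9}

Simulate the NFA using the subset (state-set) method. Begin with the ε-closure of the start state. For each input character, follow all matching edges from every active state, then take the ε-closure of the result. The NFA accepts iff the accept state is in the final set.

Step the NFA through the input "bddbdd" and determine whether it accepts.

initial (ε-close {0}): {0,2,4}
'b' @ 1: {5,6}
'd' @ 2: {3,4,7,8,10,12}
'd' @ 3: {1,2,4,9,11,13}  (accept∈set)
'b' @ 4: {5,6}
'd' @ 5: {3,4,7,8,10,12}
'd' @ 6: {1,2,4,9,11,13}  (accept∈set)
end set {1,2,4,9,11,13} — state 1 in

Answer: ACCEPT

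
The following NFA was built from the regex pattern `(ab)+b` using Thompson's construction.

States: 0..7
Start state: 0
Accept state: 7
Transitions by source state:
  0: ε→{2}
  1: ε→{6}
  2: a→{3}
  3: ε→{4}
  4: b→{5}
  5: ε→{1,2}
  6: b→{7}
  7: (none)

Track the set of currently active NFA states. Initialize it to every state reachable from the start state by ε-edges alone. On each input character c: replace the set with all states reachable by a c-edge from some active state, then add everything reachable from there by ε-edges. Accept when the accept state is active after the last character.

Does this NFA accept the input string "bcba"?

start: ε-closure({0}) = {0,2}
'b' @ 1: {}  — state set empty
rest 'cba' ignored (set empty)
end set {} — state 7 not in

Answer: REJECT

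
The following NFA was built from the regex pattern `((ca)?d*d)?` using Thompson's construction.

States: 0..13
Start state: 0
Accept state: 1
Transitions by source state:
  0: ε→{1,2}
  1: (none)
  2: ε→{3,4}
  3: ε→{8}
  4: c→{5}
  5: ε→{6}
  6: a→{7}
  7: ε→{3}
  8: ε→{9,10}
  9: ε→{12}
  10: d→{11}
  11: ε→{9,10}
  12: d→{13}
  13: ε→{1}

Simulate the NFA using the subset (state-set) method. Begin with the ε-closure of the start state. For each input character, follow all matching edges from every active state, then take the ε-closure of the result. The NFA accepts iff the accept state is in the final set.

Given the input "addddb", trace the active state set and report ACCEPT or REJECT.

Answer: REJECT

Trace:
start: ε-closure({0}) = {0,1,2,3,4,8,9,10,12}
'a' @ 1: {}  — no active states
rest 'ddddb' ignored (set empty)
end set {} — state 1 not in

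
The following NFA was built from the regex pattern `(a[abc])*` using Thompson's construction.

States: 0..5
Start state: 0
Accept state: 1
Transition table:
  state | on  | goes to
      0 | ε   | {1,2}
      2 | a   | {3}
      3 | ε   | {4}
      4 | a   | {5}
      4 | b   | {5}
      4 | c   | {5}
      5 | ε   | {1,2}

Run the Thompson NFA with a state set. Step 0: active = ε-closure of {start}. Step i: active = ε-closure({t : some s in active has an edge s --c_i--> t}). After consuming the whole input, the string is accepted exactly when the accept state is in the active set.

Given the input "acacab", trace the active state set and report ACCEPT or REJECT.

Answer: ACCEPT

Derivation:
initial (ε-close {0}): {0,1,2}
'a' @ 1: {3,4}
'c' @ 2: {1,2,5}  [accepting]
'a' @ 3: {3,4}
'c' @ 4: {1,2,5}  [accepting]
'a' @ 5: {3,4}
'b' @ 6: {1,2,5}  [accepting]
after full input: {1,2,5}  (accept=1 in)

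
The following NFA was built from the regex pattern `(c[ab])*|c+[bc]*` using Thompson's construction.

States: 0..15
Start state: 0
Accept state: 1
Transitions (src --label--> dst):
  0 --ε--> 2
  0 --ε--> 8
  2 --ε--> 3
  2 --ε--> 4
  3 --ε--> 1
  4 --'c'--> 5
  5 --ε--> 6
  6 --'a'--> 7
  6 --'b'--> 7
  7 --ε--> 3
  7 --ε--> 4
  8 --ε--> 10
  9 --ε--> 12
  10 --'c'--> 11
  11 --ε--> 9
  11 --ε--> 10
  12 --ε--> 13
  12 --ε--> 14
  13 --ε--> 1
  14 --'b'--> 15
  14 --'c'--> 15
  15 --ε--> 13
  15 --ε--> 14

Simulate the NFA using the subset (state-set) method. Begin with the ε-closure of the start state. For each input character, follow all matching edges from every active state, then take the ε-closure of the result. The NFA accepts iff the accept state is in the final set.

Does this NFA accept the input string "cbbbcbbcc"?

initial (ε-close {0}): {0,1,2,3,4,8,10}
'c' @ 1: {1,5,6,9,10,11,12,13,14}  ✓accept
'b' @ 2: {1,3,4,7,13,14,15}  ✓accept
'b' @ 3: {1,13,14,15}  ✓accept
'b' @ 4: {1,13,14,15}  ✓accept
'c' @ 5: {1,13,14,15}  ✓accept
'b' @ 6: {1,13,14,15}  ✓accept
'b' @ 7: {1,13,14,15}  ✓accept
'c' @ 8: {1,13,14,15}  ✓accept
'c' @ 9: {1,13,14,15}  ✓accept
after full input: {1,13,14,15}  (accept=1 in)

Answer: ACCEPT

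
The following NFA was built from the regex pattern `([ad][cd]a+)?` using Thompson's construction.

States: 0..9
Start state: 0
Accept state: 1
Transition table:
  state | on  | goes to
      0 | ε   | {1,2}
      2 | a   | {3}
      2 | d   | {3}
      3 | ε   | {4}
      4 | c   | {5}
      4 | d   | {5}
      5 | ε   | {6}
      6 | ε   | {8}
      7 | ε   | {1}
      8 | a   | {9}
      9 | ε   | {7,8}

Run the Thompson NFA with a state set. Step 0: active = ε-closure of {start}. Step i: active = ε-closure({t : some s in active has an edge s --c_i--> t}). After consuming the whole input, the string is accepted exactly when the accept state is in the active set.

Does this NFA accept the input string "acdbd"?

initial (ε-close {0}): {0,1,2}
'a' @ 1: {3,4}
'c' @ 2: {5,6,8}
'd' @ 3: {}  — dead — no transitions
rest 'bd' ignored (set empty)
end set {} — state 1 not in

Answer: REJECT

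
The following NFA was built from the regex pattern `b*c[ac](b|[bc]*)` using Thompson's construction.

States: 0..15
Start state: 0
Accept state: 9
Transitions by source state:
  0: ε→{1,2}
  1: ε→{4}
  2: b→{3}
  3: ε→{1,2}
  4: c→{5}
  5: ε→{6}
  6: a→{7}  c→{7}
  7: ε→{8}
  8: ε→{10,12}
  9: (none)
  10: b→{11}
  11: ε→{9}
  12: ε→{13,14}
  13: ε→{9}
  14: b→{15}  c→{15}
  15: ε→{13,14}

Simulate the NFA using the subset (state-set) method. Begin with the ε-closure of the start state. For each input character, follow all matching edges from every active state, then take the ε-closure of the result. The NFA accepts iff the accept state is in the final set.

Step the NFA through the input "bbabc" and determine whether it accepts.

Answer: REJECT

Derivation:
S₀ = ε-closure({0}) = {0,1,2,4}
'b' @ 1: {1,2,3,4}
'b' @ 2: {1,2,3,4}
'a' @ 3: {}  — dead — no transitions
rest 'bc' ignored (set empty)
after full input: {}  (accept=9 not in)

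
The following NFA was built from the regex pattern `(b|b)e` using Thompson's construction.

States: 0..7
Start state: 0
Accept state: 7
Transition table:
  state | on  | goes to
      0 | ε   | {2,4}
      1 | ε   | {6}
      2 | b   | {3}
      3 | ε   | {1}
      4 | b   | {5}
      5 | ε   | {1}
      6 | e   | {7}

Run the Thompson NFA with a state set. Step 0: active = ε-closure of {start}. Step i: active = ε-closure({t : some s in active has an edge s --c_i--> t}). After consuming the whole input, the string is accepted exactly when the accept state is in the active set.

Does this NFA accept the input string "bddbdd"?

Answer: REJECT

Trace:
start: ε-closure({0}) = {0,2,4}
'b' @ 1: {1,3,5,6}
'd' @ 2: {}  — state set empty
rest 'dbdd' ignored (set empty)
after full input: {}  (accept=7 not in)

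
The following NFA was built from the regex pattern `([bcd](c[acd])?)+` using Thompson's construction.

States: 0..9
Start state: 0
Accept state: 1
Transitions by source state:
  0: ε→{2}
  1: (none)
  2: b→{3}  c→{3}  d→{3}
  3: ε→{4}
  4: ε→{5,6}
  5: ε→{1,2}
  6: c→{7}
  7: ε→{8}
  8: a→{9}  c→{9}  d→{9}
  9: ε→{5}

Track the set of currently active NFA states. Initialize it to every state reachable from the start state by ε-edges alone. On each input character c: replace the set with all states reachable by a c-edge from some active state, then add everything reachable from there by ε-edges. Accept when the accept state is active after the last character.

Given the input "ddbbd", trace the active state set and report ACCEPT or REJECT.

Answer: ACCEPT

Trace:
start: ε-closure({0}) = {0,2}
'd' @ 1: {1,2,3,4,5,6}  ✓accept
'd' @ 2: {1,2,3,4,5,6}  ✓accept
'b' @ 3: {1,2,3,4,5,6}  ✓accept
'b' @ 4: {1,2,3,4,5,6}  ✓accept
'd' @ 5: {1,2,3,4,5,6}  ✓accept
after full input: {1,2,3,4,5,6}  (accept=1 in)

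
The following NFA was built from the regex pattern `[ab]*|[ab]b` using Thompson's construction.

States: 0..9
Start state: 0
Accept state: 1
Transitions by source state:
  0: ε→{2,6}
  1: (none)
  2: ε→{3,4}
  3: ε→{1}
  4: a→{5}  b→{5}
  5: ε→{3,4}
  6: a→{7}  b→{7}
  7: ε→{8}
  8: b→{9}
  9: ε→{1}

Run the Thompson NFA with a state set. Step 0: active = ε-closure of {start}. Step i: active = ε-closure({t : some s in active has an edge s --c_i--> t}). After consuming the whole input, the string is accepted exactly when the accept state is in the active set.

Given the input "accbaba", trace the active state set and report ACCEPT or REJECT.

Answer: REJECT

Steps:
S₀ = ε-closure({0}) = {0,1,2,3,4,6}
'a' @ 1: {1,3,4,5,7,8}  (accept∈set)
'c' @ 2: {}  — dead — no transitions
rest 'cbaba' ignored (set empty)
after full input: {}  (accept=1 not in)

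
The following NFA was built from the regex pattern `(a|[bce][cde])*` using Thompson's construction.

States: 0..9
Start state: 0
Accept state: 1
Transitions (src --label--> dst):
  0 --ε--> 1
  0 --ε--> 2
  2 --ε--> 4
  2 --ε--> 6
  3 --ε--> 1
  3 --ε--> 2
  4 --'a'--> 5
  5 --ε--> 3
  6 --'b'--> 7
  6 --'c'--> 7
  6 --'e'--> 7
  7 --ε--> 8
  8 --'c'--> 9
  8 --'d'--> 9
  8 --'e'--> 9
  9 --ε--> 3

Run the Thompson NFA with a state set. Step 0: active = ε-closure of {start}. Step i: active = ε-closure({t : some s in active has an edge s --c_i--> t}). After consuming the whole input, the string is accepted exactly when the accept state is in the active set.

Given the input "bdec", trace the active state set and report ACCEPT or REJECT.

Answer: ACCEPT

Trace:
S₀ = ε-closure({0}) = {0,1,2,4,6}
'b' @ 1: {7,8}
'd' @ 2: {1,2,3,4,6,9}  (accept∈set)
'e' @ 3: {7,8}
'c' @ 4: {1,2,3,4,6,9}  (accept∈set)
end set {1,2,3,4,6,9} — state 1 in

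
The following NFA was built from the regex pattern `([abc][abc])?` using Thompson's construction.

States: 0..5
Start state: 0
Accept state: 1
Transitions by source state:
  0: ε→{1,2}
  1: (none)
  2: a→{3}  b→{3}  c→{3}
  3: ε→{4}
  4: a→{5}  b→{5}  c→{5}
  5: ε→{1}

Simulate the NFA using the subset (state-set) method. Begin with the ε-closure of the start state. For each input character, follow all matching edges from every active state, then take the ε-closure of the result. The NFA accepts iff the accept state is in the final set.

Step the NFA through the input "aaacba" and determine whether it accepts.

Answer: REJECT

Steps:
start: ε-closure({0}) = {0,1,2}
'a' @ 1: {3,4}
'a' @ 2: {1,5}  (accept∈set)
'a' @ 3: {}  — state set empty
rest 'cba' ignored (set empty)
after full input: {}  (accept=1 not in)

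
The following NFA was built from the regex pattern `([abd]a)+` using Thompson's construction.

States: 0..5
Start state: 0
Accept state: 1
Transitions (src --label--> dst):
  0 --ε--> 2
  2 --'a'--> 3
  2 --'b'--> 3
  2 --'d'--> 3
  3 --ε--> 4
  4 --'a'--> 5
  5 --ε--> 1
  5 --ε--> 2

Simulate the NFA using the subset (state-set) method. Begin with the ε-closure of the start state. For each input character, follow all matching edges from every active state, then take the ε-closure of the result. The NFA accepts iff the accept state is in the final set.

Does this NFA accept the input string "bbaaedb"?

Answer: REJECT

Trace:
S₀ = ε-closure({0}) = {0,2}
'b' @ 1: {3,4}
'b' @ 2: {}  — state set empty
rest 'aaedb' ignored (set empty)
end set {} — state 1 not in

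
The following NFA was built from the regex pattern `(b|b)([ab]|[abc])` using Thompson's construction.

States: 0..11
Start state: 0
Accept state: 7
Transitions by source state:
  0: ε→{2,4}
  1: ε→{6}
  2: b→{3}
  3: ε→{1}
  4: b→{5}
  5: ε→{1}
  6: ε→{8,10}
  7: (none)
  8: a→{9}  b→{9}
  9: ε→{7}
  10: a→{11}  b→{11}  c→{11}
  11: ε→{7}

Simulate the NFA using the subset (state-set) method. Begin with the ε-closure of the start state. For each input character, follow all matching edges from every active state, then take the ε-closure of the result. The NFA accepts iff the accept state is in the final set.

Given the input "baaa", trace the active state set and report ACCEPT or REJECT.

S₀ = ε-closure({0}) = {0,2,4}
'b' @ 1: {1,3,5,6,8,10}
'a' @ 2: {7,9,11}  (accept∈set)
'a' @ 3: {}  — dead — no transitions
rest 'a' ignored (set empty)
end set {} — state 7 not in

Answer: REJECT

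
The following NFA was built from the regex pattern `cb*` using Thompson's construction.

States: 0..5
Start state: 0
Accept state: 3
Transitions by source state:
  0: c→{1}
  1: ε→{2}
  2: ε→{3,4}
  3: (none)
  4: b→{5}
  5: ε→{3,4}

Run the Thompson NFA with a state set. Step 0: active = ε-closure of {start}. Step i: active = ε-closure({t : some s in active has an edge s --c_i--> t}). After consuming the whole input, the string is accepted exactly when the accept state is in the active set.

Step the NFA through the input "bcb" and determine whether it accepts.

start: ε-closure({0}) = {0}
'b' @ 1: {}  — dead — no transitions
rest 'cb' ignored (set empty)
end set {} — state 3 not in

Answer: REJECT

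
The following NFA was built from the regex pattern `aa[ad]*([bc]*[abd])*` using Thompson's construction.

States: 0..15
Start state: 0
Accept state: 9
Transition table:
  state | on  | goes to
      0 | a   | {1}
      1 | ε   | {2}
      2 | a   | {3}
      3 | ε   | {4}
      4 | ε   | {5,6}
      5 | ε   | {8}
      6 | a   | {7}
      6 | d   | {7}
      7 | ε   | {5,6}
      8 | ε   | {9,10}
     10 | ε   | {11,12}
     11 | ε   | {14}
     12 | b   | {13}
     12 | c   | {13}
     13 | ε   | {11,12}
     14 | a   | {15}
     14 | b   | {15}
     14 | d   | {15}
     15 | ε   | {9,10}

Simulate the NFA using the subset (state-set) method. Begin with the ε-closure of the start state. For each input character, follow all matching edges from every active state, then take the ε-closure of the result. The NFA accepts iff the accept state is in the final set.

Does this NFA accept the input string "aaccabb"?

initial (ε-close {0}): {0}
'a' @ 1: {1,2}
'a' @ 2: {3,4,5,6,8,9,10,11,12,14}  [accepting]
'c' @ 3: {11,12,13,14}
'c' @ 4: {11,12,13,14}
'a' @ 5: {9,10,11,12,14,15}  [accepting]
'b' @ 6: {9,10,11,12,13,14,15}  [accepting]
'b' @ 7: {9,10,11,12,13,14,15}  [accepting]
final: {9,10,11,12,13,14,15}; accept 9 in set

Answer: ACCEPT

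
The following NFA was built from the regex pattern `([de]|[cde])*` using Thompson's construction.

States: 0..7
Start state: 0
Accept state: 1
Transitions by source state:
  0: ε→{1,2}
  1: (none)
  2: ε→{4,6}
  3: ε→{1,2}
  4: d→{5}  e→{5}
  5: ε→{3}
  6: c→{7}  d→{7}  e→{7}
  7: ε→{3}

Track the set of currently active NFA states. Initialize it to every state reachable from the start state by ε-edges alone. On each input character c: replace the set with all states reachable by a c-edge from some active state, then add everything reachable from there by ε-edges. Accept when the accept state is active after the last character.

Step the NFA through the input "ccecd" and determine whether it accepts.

Answer: ACCEPT

Steps:
start: ε-closure({0}) = {0,1,2,4,6}
'c' @ 1: {1,2,3,4,6,7}  [accepting]
'c' @ 2: {1,2,3,4,6,7}  [accepting]
'e' @ 3: {1,2,3,4,5,6,7}  [accepting]
'c' @ 4: {1,2,3,4,6,7}  [accepting]
'd' @ 5: {1,2,3,4,5,6,7}  [accepting]
end set {1,2,3,4,5,6,7} — state 1 in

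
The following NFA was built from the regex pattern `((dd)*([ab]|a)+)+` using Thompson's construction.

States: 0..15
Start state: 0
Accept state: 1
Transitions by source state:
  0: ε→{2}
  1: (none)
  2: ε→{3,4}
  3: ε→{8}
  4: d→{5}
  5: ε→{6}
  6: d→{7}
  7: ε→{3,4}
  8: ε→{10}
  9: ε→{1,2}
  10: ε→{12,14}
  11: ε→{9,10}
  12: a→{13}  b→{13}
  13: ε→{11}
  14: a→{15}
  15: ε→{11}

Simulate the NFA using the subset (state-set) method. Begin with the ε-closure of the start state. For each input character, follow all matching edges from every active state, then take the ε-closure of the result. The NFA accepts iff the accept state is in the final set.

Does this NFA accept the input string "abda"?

start: ε-closure({0}) = {0,2,3,4,8,10,12,14}
'a' @ 1: {1,2,3,4,8,9,10,11,12,13,14,15}  (accept∈set)
'b' @ 2: {1,2,3,4,8,9,10,11,12,13,14}  (accept∈set)
'd' @ 3: {5,6}
'a' @ 4: {}  — state set empty
final: {}; accept 1 not in set

Answer: REJECT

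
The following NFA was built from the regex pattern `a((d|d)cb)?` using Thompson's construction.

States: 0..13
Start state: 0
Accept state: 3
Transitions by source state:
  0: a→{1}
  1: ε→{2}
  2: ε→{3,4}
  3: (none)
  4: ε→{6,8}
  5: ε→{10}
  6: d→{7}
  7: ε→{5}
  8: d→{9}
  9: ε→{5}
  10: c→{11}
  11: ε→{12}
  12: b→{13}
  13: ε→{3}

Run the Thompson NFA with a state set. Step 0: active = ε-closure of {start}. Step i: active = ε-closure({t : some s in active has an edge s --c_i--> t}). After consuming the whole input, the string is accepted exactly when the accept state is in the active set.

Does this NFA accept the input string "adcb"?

Answer: ACCEPT

Derivation:
start: ε-closure({0}) = {0}
'a' @ 1: {1,2,3,4,6,8}  [accepting]
'd' @ 2: {5,7,9,10}
'c' @ 3: {11,12}
'b' @ 4: {3,13}  [accepting]
final: {3,13}; accept 3 in set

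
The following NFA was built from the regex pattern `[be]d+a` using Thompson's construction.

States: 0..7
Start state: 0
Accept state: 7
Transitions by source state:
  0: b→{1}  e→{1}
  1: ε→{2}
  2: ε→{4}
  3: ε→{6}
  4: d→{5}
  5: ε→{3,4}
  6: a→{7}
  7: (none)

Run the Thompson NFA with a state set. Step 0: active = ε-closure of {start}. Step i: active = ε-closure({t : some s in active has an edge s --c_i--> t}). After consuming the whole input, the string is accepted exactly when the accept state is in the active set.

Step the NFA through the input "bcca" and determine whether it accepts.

S₀ = ε-closure({0}) = {0}
'b' @ 1: {1,2,4}
'c' @ 2: {}  — no active states
rest 'ca' ignored (set empty)
final: {}; accept 7 not in set

Answer: REJECT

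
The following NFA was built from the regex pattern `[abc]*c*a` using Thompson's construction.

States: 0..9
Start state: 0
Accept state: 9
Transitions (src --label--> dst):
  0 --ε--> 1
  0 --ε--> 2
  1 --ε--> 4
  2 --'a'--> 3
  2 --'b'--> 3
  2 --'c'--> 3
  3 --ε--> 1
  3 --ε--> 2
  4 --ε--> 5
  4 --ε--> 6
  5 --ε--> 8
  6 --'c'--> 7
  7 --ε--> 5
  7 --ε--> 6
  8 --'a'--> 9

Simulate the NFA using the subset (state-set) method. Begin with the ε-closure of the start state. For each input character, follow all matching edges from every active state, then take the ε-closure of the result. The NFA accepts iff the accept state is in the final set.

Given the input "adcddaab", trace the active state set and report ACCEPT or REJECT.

start: ε-closure({0}) = {0,1,2,4,5,6,8}
'a' @ 1: {1,2,3,4,5,6,8,9}  ✓accept
'd' @ 2: {}  — no active states
rest 'cddaab' ignored (set empty)
after full input: {}  (accept=9 not in)

Answer: REJECT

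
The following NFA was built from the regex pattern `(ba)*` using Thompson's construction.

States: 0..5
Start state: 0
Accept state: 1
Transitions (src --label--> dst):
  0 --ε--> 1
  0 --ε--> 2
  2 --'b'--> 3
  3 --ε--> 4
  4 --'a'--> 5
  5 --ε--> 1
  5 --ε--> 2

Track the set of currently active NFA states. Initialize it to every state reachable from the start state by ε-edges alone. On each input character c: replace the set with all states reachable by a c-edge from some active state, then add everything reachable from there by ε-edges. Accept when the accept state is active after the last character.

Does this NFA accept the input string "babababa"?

Answer: ACCEPT

Trace:
initial (ε-close {0}): {0,1,2}
'b' @ 1: {3,4}
'a' @ 2: {1,2,5}  (accept∈set)
'b' @ 3: {3,4}
'a' @ 4: {1,2,5}  (accept∈set)
'b' @ 5: {3,4}
'a' @ 6: {1,2,5}  (accept∈set)
'b' @ 7: {3,4}
'a' @ 8: {1,2,5}  (accept∈set)
final: {1,2,5}; accept 1 in set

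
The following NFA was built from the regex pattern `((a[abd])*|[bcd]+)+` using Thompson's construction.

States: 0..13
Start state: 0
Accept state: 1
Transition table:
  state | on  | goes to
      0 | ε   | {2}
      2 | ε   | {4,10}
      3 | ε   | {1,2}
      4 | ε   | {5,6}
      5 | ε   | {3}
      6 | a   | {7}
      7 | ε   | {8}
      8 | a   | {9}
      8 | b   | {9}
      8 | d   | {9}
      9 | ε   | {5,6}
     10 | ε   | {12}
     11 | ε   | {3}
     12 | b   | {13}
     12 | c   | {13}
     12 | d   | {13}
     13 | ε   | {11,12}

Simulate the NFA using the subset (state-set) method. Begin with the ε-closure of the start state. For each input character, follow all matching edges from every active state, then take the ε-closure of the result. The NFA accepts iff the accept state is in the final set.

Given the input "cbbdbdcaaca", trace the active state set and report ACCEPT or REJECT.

initial (ε-close {0}): {0,1,2,3,4,5,6,10,12}
'c' @ 1: {1,2,3,4,5,6,10,11,12,13}  ✓accept
'b' @ 2: {1,2,3,4,5,6,10,11,12,13}  ✓accept
'b' @ 3: {1,2,3,4,5,6,10,11,12,13}  ✓accept
'd' @ 4: {1,2,3,4,5,6,10,11,12,13}  ✓accept
'b' @ 5: {1,2,3,4,5,6,10,11,12,13}  ✓accept
'd' @ 6: {1,2,3,4,5,6,10,11,12,13}  ✓accept
'c' @ 7: {1,2,3,4,5,6,10,11,12,13}  ✓accept
'a' @ 8: {7,8}
'a' @ 9: {1,2,3,4,5,6,9,10,12}  ✓accept
'c' @ 10: {1,2,3,4,5,6,10,11,12,13}  ✓accept
'a' @ 11: {7,8}
after full input: {7,8}  (accept=1 not in)

Answer: REJECT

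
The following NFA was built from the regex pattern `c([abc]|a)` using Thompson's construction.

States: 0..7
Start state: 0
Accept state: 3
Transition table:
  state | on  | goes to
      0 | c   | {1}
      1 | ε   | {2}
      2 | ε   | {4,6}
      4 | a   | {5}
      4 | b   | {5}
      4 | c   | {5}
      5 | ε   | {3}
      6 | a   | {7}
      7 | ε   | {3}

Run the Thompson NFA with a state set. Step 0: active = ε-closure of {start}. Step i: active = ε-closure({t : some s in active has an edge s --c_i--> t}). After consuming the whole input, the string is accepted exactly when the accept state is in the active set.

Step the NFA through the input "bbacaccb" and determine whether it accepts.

Answer: REJECT

Steps:
initial (ε-close {0}): {0}
'b' @ 1: {}  — no active states
rest 'bacaccb' ignored (set empty)
after full input: {}  (accept=3 not in)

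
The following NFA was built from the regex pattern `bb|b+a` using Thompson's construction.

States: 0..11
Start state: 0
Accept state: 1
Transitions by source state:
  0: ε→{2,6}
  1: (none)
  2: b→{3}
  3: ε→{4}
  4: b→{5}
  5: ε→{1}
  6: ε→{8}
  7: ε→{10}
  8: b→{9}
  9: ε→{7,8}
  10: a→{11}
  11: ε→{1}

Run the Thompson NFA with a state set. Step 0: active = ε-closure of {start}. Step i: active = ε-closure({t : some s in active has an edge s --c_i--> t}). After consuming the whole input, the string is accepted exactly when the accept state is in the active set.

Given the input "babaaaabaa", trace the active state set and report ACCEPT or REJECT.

Answer: REJECT

Trace:
S₀ = ε-closure({0}) = {0,2,6,8}
'b' @ 1: {3,4,7,8,9,10}
'a' @ 2: {1,11}  [accepting]
'b' @ 3: {}  — state set empty
rest 'aaaabaa' ignored (set empty)
final: {}; accept 1 not in set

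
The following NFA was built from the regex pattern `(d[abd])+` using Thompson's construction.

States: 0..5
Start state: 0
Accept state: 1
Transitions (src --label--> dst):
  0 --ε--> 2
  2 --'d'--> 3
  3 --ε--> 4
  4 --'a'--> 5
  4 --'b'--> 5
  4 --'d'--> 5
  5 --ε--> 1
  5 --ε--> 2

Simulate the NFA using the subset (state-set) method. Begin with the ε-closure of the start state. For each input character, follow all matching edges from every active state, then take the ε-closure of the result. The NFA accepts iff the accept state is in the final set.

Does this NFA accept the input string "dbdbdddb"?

Answer: ACCEPT

Derivation:
initial (ε-close {0}): {0,2}
'd' @ 1: {3,4}
'b' @ 2: {1,2,5}  [accepting]
'd' @ 3: {3,4}
'b' @ 4: {1,2,5}  [accepting]
'd' @ 5: {3,4}
'd' @ 6: {1,2,5}  [accepting]
'd' @ 7: {3,4}
'b' @ 8: {1,2,5}  [accepting]
final: {1,2,5}; accept 1 in set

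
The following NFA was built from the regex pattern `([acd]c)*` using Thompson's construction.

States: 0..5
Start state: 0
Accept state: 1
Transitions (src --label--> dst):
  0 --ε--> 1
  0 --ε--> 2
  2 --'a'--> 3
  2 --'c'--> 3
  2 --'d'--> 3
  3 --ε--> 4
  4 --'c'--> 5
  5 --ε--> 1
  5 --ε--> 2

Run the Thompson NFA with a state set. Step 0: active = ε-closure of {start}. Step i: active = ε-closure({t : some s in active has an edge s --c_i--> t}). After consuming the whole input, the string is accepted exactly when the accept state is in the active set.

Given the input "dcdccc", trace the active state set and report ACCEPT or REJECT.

start: ε-closure({0}) = {0,1,2}
'd' @ 1: {3,4}
'c' @ 2: {1,2,5}  (accept∈set)
'd' @ 3: {3,4}
'c' @ 4: {1,2,5}  (accept∈set)
'c' @ 5: {3,4}
'c' @ 6: {1,2,5}  (accept∈set)
end set {1,2,5} — state 1 in

Answer: ACCEPT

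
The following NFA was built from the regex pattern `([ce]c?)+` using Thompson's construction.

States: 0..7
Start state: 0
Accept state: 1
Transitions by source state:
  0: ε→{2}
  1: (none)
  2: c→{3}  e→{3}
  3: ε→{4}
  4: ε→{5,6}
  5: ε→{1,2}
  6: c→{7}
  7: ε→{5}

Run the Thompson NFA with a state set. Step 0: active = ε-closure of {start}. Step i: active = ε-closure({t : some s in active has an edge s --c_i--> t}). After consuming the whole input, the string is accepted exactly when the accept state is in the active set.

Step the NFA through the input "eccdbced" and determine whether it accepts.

Answer: REJECT

Trace:
initial (ε-close {0}): {0,2}
'e' @ 1: {1,2,3,4,5,6}  ✓accept
'c' @ 2: {1,2,3,4,5,6,7}  ✓accept
'c' @ 3: {1,2,3,4,5,6,7}  ✓accept
'd' @ 4: {}  — no active states
rest 'bced' ignored (set empty)
end set {} — state 1 not in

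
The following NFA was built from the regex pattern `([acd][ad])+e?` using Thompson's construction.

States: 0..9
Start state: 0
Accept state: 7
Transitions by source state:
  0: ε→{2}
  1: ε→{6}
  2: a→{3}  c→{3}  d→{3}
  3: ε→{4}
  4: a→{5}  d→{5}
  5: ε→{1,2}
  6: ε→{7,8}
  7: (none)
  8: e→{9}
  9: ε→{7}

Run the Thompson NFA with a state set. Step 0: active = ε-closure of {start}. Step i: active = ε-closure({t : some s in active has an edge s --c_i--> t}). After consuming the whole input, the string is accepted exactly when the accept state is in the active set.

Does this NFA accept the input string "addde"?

S₀ = ε-closure({0}) = {0,2}
'a' @ 1: {3,4}
'd' @ 2: {1,2,5,6,7,8}  (accept∈set)
'd' @ 3: {3,4}
'd' @ 4: {1,2,5,6,7,8}  (accept∈set)
'e' @ 5: {7,9}  (accept∈set)
after full input: {7,9}  (accept=7 in)

Answer: ACCEPT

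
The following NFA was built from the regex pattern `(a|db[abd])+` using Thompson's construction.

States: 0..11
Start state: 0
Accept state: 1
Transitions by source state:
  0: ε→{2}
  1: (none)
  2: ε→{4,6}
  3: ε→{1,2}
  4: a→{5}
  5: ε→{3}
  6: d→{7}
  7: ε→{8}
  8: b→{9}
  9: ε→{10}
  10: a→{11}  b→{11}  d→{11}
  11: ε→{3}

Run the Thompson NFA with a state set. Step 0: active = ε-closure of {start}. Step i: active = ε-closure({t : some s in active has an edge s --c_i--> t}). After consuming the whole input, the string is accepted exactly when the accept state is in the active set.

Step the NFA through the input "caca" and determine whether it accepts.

Answer: REJECT

Trace:
start: ε-closure({0}) = {0,2,4,6}
'c' @ 1: {}  — dead — no transitions
rest 'aca' ignored (set empty)
after full input: {}  (accept=1 not in)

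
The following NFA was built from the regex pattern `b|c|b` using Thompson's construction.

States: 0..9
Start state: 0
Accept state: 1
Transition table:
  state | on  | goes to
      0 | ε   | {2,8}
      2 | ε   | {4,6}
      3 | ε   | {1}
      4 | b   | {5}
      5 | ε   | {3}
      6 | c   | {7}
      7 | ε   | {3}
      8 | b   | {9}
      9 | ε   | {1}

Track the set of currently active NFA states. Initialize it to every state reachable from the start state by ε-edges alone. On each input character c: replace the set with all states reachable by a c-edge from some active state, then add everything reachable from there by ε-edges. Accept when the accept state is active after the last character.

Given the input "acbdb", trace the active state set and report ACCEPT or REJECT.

start: ε-closure({0}) = {0,2,4,6,8}
'a' @ 1: {}  — state set empty
rest 'cbdb' ignored (set empty)
end set {} — state 1 not in

Answer: REJECT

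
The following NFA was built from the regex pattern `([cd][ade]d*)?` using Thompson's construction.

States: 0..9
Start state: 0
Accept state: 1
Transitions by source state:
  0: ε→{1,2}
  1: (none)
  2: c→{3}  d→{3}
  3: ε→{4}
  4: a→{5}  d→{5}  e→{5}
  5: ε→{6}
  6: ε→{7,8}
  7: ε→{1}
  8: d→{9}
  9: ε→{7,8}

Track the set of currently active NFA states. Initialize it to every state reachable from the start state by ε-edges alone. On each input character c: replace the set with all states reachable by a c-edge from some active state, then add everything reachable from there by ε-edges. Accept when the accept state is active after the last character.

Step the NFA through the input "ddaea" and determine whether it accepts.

initial (ε-close {0}): {0,1,2}
'd' @ 1: {3,4}
'd' @ 2: {1,5,6,7,8}  [accepting]
'a' @ 3: {}  — state set empty
rest 'ea' ignored (set empty)
after full input: {}  (accept=1 not in)

Answer: REJECT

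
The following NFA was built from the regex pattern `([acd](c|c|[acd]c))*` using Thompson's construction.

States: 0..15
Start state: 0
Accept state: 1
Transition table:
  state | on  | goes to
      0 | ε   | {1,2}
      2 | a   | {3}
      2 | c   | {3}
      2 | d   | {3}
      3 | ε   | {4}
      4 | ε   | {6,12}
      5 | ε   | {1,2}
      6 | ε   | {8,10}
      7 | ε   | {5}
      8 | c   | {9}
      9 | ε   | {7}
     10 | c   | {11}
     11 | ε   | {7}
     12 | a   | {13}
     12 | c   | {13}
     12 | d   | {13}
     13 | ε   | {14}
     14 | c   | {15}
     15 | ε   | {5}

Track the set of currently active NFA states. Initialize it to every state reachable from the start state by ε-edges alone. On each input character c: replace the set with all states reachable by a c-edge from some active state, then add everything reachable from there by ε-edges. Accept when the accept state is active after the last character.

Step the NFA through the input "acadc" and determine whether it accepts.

S₀ = ε-closure({0}) = {0,1,2}
'a' @ 1: {3,4,6,8,10,12}
'c' @ 2: {1,2,5,7,9,11,13,14}  ✓accept
'a' @ 3: {3,4,6,8,10,12}
'd' @ 4: {13,14}
'c' @ 5: {1,2,5,15}  ✓accept
after full input: {1,2,5,15}  (accept=1 in)

Answer: ACCEPT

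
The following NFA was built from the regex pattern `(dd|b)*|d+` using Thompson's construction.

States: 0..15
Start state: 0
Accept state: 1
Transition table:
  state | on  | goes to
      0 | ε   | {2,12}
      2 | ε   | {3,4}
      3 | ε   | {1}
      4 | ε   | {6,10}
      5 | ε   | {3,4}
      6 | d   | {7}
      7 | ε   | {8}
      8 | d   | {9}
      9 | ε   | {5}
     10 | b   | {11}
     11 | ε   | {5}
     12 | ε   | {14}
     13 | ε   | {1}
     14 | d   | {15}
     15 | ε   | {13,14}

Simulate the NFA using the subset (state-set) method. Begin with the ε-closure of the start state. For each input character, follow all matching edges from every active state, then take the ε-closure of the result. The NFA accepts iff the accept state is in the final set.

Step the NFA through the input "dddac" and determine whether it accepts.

Answer: REJECT

Trace:
S₀ = ε-closure({0}) = {0,1,2,3,4,6,10,12,14}
'd' @ 1: {1,7,8,13,14,15}  (accept∈set)
'd' @ 2: {1,3,4,5,6,9,10,13,14,15}  (accept∈set)
'd' @ 3: {1,7,8,13,14,15}  (accept∈set)
'a' @ 4: {}  — no active states
rest 'c' ignored (set empty)
end set {} — state 1 not in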